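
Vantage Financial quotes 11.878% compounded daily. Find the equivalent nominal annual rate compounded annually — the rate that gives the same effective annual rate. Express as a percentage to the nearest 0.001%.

12.610%

EAR = (1 + 0.11878/365)^365 − 1 = 0.126100.
Compounded annually, the equivalent nominal rate is the EAR itself: 12.610%.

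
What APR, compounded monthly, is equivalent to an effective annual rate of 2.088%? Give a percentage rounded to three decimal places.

(1 + r/12)^12 − 1 = 0.02088, so 1 + r/12 = 1.02088^(1/12).
r/12 = 0.001724, so r = 0.020683 = 2.068%.

2.068%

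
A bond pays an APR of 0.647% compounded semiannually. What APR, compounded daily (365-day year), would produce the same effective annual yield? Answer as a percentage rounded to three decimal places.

0.646%

EAR = (1 + 0.00647/2)^2 − 1 = 0.006480.
Solve (1 + r/365)^365 = 1.006480: r/365 = 1.006480^(1/365) − 1 = 0.000018, so r = 0.006460 = 0.646%.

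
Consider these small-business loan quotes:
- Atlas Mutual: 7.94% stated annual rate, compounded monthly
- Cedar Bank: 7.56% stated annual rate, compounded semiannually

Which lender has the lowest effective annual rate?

Cedar Bank

Atlas Mutual: (1 + 0.0794/12)^12 − 1 = 8.235%
Cedar Bank: (1 + 0.0756/2)^2 − 1 = 7.703%
The lowest effective annual rate is Cedar Bank at 7.703%.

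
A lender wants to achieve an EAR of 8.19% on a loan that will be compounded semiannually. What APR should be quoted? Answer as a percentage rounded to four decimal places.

(1 + r/2)^2 − 1 = 0.0819, so 1 + r/2 = 1.0819^(1/2).
r/2 = 0.040144, so r = 0.080288 = 8.0288%.

8.0288%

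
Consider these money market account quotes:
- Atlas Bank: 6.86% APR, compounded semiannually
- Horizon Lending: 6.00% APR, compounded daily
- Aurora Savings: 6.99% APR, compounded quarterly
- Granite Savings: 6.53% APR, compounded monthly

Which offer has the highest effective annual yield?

Atlas Bank: (1 + 0.0686/2)^2 − 1 = 6.978%
Horizon Lending: (1 + 0.0600/365)^365 − 1 = 6.183%
Aurora Savings: (1 + 0.0699/4)^4 − 1 = 7.175%
Granite Savings: (1 + 0.0653/12)^12 − 1 = 6.729%
The highest effective annual rate is Aurora Savings at 7.175%.

Aurora Savings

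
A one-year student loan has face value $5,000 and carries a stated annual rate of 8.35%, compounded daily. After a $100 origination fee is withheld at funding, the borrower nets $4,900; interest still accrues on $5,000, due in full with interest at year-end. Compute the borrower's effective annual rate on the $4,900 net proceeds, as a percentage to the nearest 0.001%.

Amount owed after one year: 5,000 × (1 + 0.0835/365)^365 = 5,000 × 1.087075 = $5,435.37.
Effective rate on net proceeds: 5,435.37 / 4,900 − 1 = 0.109260 = 10.926%.

10.926%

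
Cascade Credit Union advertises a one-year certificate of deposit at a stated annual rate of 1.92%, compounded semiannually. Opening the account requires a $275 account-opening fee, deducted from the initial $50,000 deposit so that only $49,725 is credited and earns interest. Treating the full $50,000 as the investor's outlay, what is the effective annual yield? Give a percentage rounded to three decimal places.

Value after one year: 49,725 × (1 + 0.0192/2)^2 = 49,725 × 1.019292 = $50,684.30.
Effective yield on the $50,000 outlay: 50,684.30 / 50,000 − 1 = 0.013686 = 1.369%.

1.369%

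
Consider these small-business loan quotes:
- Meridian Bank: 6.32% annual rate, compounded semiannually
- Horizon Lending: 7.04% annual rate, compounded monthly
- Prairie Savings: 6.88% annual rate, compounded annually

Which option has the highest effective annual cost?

Meridian Bank: (1 + 0.0632/2)^2 − 1 = 6.420%
Horizon Lending: (1 + 0.0704/12)^12 − 1 = 7.272%
Prairie Savings: compounded annually, EAR = 6.880%
The highest effective annual rate is Horizon Lending at 7.272%.

Horizon Lending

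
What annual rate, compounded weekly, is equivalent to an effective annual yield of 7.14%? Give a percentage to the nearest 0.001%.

(1 + r/52)^52 − 1 = 0.0714, so 1 + r/52 = 1.0714^(1/52).
r/52 = 0.001327, so r = 0.069012 = 6.901%.

6.901%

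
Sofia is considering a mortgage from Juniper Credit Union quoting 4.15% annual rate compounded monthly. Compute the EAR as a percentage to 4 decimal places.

4.2299%

EAR = (1 + 0.0415/12)^12 − 1.
= (1 + 0.003458)^12 − 1 = 1.042299 − 1 = 4.2299%.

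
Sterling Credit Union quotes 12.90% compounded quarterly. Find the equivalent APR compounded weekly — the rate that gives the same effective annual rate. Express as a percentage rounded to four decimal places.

12.7119%

EAR = (1 + 0.1290/4)^4 − 1 = 0.135376.
Solve (1 + r/52)^52 = 1.135376: r/52 = 1.135376^(1/52) − 1 = 0.002445, so r = 0.127119 = 12.7119%.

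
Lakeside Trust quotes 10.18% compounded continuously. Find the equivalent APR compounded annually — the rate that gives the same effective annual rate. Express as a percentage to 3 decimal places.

10.716%

EAR under continuous compounding: e^0.1018 − 1 = 0.107162.
Compounded annually, the equivalent nominal rate is the EAR itself: 10.716%.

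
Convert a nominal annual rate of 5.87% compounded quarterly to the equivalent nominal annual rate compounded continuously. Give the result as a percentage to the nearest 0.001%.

5.827%

EAR = (1 + 0.0587/4)^4 − 1 = 0.060005.
Equivalent continuous rate: r = ln(1 + 0.060005) = 0.058273 = 5.827%.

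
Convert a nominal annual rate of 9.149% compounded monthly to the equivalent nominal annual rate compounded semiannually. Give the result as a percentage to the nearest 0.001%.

9.325%

EAR = (1 + 0.09149/12)^12 − 1 = 0.095426.
Solve (1 + r/2)^2 = 1.095426: r/2 = 1.095426^(1/2) − 1 = 0.046626, so r = 0.093252 = 9.325%.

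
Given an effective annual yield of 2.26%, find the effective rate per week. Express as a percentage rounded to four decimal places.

0.0430%

The per-week rate i satisfies (1 + i)^52 = 1 + 0.0226.
i = 1.0226^(1/52) − 1 = 0.0004299 = 0.0430%.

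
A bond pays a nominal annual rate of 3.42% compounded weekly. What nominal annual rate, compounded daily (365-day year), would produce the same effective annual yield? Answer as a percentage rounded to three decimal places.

3.419%

EAR = (1 + 0.0342/52)^52 − 1 = 0.034780.
Solve (1 + r/365)^365 = 1.034780: r/365 = 1.034780^(1/365) − 1 = 0.000094, so r = 0.034190 = 3.419%.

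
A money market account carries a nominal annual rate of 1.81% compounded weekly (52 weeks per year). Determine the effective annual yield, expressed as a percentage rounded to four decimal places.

1.8262%

EAR = (1 + 0.0181/52)^52 − 1.
= 1.018262 − 1 = 1.8262%.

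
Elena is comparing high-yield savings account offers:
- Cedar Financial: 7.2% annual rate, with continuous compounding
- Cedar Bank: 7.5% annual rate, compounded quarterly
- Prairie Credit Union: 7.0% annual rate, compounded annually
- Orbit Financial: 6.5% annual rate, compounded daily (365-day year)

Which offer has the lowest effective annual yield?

Cedar Financial: e^0.072 − 1 = 7.466%
Cedar Bank: (1 + 0.075/4)^4 − 1 = 7.714%
Prairie Credit Union: compounded annually, EAR = 7.000%
Orbit Financial: (1 + 0.065/365)^365 − 1 = 6.715%
The lowest effective annual rate is Orbit Financial at 6.715%.

Orbit Financial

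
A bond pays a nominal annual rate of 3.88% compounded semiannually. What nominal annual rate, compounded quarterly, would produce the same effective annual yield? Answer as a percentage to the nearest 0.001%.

EAR = (1 + 0.0388/2)^2 − 1 = 0.039176.
Solve (1 + r/4)^4 = 1.039176: r/4 = 1.039176^(1/4) − 1 = 0.009653, so r = 0.038614 = 3.861%.

3.861%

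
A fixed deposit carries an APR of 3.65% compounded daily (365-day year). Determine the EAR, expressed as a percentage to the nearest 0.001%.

3.717%

EAR = (1 + 0.0365/365)^365 − 1.
= (1 + 0.000100)^365 − 1 = 1.037172 − 1 = 3.717%.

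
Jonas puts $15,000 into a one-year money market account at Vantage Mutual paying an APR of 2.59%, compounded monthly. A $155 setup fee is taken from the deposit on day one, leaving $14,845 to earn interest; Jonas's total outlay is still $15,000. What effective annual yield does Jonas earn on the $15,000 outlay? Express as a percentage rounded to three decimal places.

Value after one year: 14,845 × (1 + 0.0259/12)^12 = 14,845 × 1.026210 = $15,234.08.
Effective yield on the $15,000 outlay: 15,234.08 / 15,000 − 1 = 0.015606 = 1.561%.

1.561%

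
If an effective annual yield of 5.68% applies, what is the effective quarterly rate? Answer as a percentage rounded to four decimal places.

The per-quarter rate i satisfies (1 + i)^4 = 1 + 0.0568.
i = 1.0568^(1/4) − 1 = 0.0139072 = 1.3907%.

1.3907%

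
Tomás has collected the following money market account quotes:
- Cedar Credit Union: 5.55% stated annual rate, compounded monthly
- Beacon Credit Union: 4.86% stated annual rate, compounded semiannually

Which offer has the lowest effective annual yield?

Beacon Credit Union

Cedar Credit Union: (1 + 0.0555/12)^12 − 1 = 5.693%
Beacon Credit Union: (1 + 0.0486/2)^2 − 1 = 4.919%
The lowest effective annual rate is Beacon Credit Union at 4.919%.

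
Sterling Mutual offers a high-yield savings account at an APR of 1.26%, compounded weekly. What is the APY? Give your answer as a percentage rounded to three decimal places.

1.268%

EAR = (1 + 0.0126/52)^52 − 1.
= 1.012678 − 1 = 1.268%.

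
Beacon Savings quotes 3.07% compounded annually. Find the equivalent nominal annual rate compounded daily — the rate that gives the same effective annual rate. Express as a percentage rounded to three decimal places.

Compounded annually, EAR = nominal = 0.030700.
Solve (1 + r/365)^365 = 1.030700: r/365 = 1.030700^(1/365) − 1 = 0.000083, so r = 0.030239 = 3.024%.

3.024%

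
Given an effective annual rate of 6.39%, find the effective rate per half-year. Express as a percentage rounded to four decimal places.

The per-half-year rate i satisfies (1 + i)^2 = 1 + 0.0639.
i = 1.0639^(1/2) − 1 = 0.0314553 = 3.1455%.

3.1455%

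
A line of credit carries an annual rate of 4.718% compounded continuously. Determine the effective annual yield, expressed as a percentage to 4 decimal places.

4.8311%

With continuous compounding, EAR = e^0.04718 − 1.
e^0.04718 = 1.048311, so EAR = 0.048311 = 4.8311%.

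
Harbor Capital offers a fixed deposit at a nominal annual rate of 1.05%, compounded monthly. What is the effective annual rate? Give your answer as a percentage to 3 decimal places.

EAR = (1 + 0.0105/12)^12 − 1.
= 1.010551 − 1 = 1.055%.

1.055%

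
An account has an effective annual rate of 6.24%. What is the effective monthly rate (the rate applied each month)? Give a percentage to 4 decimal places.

The per-month rate i satisfies (1 + i)^12 = 1 + 0.0624.
i = 1.0624^(1/12) − 1 = 0.0050570 = 0.5057%.

0.5057%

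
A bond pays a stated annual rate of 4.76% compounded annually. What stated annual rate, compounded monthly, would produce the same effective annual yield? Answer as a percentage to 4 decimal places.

4.6592%

Compounded annually, EAR = nominal = 0.047600.
Solve (1 + r/12)^12 = 1.047600: r/12 = 1.047600^(1/12) − 1 = 0.003883, so r = 0.046592 = 4.6592%.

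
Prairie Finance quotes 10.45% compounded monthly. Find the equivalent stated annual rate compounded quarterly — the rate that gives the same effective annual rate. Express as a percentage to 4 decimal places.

10.5413%

EAR = (1 + 0.1045/12)^12 − 1 = 0.109653.
Solve (1 + r/4)^4 = 1.109653: r/4 = 1.109653^(1/4) − 1 = 0.026353, so r = 0.105413 = 10.5413%.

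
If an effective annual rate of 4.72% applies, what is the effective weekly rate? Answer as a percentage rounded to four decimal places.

The per-week rate i satisfies (1 + i)^52 = 1 + 0.0472.
i = 1.0472^(1/52) − 1 = 0.0008873 = 0.0887%.

0.0887%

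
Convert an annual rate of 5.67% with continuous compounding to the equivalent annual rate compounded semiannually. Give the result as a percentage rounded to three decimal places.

5.751%

EAR under continuous compounding: e^0.0567 − 1 = 0.058338.
Solve (1 + r/2)^2 = 1.058338: r/2 = 1.058338^(1/2) − 1 = 0.028756, so r = 0.057511 = 5.751%.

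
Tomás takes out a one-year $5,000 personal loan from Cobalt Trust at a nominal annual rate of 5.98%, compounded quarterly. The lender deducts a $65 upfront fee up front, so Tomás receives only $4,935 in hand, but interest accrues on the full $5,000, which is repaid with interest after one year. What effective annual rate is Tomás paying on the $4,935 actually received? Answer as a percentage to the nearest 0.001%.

Amount owed after one year: 5,000 × (1 + 0.0598/4)^4 = 5,000 × 1.061154 = $5,305.77.
Effective rate on net proceeds: 5,305.77 / 4,935 − 1 = 0.075131 = 7.513%.

7.513%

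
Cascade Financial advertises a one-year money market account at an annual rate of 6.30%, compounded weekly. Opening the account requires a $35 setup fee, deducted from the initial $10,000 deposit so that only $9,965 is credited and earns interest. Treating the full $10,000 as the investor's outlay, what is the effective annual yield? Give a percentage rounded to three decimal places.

Value after one year: 9,965 × (1 + 0.0630/52)^52 = 9,965 × 1.064986 = $10,612.59.
Effective yield on the $10,000 outlay: 10,612.59 / 10,000 − 1 = 0.061259 = 6.126%.

6.126%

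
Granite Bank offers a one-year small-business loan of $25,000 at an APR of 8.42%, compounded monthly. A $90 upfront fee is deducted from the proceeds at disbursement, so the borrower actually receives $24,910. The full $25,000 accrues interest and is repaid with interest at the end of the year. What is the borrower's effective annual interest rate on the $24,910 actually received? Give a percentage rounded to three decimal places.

Amount owed after one year: 25,000 × (1 + 0.0842/12)^12 = 25,000 × 1.087527 = $27,188.17.
Effective rate on net proceeds: 27,188.17 / 24,910 − 1 = 0.091456 = 9.146%.

9.146%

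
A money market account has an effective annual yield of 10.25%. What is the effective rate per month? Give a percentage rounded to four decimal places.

0.8165%

The per-month rate i satisfies (1 + i)^12 = 1 + 0.1025.
i = 1.1025^(1/12) − 1 = 0.0081648 = 0.8165%.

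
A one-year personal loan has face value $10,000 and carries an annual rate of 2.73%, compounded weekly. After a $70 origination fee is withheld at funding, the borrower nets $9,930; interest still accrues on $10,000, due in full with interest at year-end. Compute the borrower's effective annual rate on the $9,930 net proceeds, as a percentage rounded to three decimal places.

Amount owed after one year: 10,000 × (1 + 0.0273/52)^52 = 10,000 × 1.027669 = $10,276.69.
Effective rate on net proceeds: 10,276.69 / 9,930 − 1 = 0.034913 = 3.491%.

3.491%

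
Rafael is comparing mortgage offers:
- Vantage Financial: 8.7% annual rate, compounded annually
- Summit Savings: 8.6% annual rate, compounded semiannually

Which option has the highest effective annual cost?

Summit Savings

Vantage Financial: compounded annually, EAR = 8.700%
Summit Savings: (1 + 0.086/2)^2 − 1 = 8.785%
The highest effective annual rate is Summit Savings at 8.785%.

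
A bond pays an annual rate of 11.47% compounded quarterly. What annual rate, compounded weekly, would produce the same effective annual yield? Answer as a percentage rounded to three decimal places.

EAR = (1 + 0.1147/4)^4 − 1 = 0.119729.
Solve (1 + r/52)^52 = 1.119729: r/52 = 1.119729^(1/52) − 1 = 0.002177, so r = 0.113209 = 11.321%.

11.321%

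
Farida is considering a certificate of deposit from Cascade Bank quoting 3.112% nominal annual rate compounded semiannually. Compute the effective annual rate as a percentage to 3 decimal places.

3.136%

EAR = (1 + 0.03112/2)^2 − 1.
= 1.031362 − 1 = 3.136%.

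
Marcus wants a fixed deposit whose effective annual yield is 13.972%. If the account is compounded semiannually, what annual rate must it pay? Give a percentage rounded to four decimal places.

13.5153%

(1 + r/2)^2 − 1 = 0.13972, so 1 + r/2 = 1.13972^(1/2).
r/2 = 0.067577, so r = 0.135153 = 13.5153%.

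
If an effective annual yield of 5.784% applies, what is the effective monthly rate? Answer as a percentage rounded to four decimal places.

0.4697%

The per-month rate i satisfies (1 + i)^12 = 1 + 0.05784.
i = 1.05784^(1/12) − 1 = 0.0046968 = 0.4697%.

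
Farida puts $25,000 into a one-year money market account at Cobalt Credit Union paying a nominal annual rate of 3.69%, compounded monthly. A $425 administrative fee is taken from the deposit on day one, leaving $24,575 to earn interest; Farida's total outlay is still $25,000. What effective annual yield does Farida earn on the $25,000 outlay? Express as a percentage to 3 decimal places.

Value after one year: 24,575 × (1 + 0.0369/12)^12 = 24,575 × 1.037531 = $25,497.31.
Effective yield on the $25,000 outlay: 25,497.31 / 25,000 − 1 = 0.019892 = 1.989%.

1.989%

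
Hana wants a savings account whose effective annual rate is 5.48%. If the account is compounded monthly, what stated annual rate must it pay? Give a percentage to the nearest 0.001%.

(1 + r/12)^12 − 1 = 0.0548, so 1 + r/12 = 1.0548^(1/12).
r/12 = 0.004456, so r = 0.053470 = 5.347%.

5.347%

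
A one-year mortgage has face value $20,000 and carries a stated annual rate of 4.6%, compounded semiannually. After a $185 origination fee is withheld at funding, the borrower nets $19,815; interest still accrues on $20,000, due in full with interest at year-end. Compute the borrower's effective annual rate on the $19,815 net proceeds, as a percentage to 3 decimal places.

5.630%

Amount owed after one year: 20,000 × (1 + 0.046/2)^2 = 20,000 × 1.046529 = $20,930.58.
Effective rate on net proceeds: 20,930.58 / 19,815 − 1 = 0.056300 = 5.630%.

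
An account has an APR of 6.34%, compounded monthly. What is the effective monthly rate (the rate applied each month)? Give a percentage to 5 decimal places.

0.52833%

With a nominal annual rate compounded monthly, the periodic rate is the nominal rate divided by 12.
i = 0.0634 / 12 = 0.0052833 = 0.52833%.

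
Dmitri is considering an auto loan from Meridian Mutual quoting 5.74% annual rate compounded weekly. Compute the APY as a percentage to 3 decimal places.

5.905%

EAR = (1 + 0.0574/52)^52 − 1.
= (1 + 0.001104)^52 − 1 = 1.059046 − 1 = 5.905%.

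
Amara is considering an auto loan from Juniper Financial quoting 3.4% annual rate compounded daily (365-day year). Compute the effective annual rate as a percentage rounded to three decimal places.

EAR = (1 + 0.034/365)^365 − 1.
= 1.034583 − 1 = 3.458%.

3.458%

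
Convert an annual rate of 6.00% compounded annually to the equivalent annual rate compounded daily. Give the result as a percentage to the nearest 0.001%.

Compounded annually, EAR = nominal = 0.060000.
Solve (1 + r/365)^365 = 1.060000: r/365 = 1.060000^(1/365) − 1 = 0.000160, so r = 0.058274 = 5.827%.

5.827%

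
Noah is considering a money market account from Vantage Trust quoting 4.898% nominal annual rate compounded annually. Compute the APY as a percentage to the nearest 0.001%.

4.898%

Annual compounding means the effective rate equals the nominal rate: 4.898%.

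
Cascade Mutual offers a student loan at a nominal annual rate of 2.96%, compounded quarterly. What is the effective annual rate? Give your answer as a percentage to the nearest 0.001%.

EAR = (1 + 0.0296/4)^4 − 1.
= 1.029930 − 1 = 2.993%.

2.993%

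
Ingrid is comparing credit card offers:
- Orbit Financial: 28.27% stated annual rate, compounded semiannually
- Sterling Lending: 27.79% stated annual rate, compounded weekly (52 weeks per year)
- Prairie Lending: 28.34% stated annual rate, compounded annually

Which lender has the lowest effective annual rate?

Prairie Lending

Orbit Financial: (1 + 0.2827/2)^2 − 1 = 30.268%
Sterling Lending: (1 + 0.2779/52)^52 − 1 = 31.938%
Prairie Lending: compounded annually, EAR = 28.340%
The lowest effective annual rate is Prairie Lending at 28.340%.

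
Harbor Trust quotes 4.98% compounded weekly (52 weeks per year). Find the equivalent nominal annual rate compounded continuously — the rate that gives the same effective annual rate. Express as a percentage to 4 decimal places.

4.9776%

EAR = (1 + 0.0498/52)^52 − 1 = 0.051036.
Equivalent continuous rate: r = ln(1 + 0.051036) = 0.049776 = 4.9776%.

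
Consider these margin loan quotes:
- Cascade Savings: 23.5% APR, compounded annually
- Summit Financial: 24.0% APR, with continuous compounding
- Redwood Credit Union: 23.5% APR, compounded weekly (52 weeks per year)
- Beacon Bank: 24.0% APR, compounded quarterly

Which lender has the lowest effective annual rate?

Cascade Savings: compounded annually, EAR = 23.500%
Summit Financial: e^0.240 − 1 = 27.125%
Redwood Credit Union: (1 + 0.235/52)^52 − 1 = 26.424%
Beacon Bank: (1 + 0.240/4)^4 − 1 = 26.248%
The lowest effective annual rate is Cascade Savings at 23.500%.

Cascade Savings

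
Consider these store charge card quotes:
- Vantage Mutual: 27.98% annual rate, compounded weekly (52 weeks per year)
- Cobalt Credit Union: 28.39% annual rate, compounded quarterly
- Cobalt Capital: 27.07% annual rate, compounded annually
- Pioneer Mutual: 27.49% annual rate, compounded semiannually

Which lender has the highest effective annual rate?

Vantage Mutual

Vantage Mutual: (1 + 0.2798/52)^52 − 1 = 32.187%
Cobalt Credit Union: (1 + 0.2839/4)^4 − 1 = 31.558%
Cobalt Capital: compounded annually, EAR = 27.070%
Pioneer Mutual: (1 + 0.2749/2)^2 − 1 = 29.379%
The highest effective annual rate is Vantage Mutual at 32.187%.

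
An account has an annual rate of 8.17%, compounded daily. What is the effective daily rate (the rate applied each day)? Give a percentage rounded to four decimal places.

0.0224%

With a nominal annual rate compounded daily, the periodic rate is the nominal rate divided by 365.
i = 0.0817 / 365 = 0.0002238 = 0.0224%.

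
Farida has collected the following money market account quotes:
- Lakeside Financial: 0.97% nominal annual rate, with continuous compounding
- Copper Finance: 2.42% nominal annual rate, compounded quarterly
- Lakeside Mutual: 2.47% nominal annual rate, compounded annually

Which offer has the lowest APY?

Lakeside Financial: e^0.0097 − 1 = 0.975%
Copper Finance: (1 + 0.0242/4)^4 − 1 = 2.442%
Lakeside Mutual: compounded annually, EAR = 2.470%
The lowest effective annual rate is Lakeside Financial at 0.975%.

Lakeside Financial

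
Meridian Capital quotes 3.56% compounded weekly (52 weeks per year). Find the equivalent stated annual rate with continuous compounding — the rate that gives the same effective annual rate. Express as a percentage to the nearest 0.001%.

EAR = (1 + 0.0356/52)^52 − 1 = 0.036229.
Equivalent continuous rate: r = ln(1 + 0.036229) = 0.035588 = 3.559%.

3.559%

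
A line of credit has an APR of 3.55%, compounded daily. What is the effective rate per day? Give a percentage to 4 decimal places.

0.0097%

With a nominal annual rate compounded daily, the periodic rate is the nominal rate divided by 365.
i = 0.0355 / 365 = 0.0000973 = 0.0097%.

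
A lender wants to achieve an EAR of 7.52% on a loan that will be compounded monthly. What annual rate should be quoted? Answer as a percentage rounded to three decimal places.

(1 + r/12)^12 − 1 = 0.0752, so 1 + r/12 = 1.0752^(1/12).
r/12 = 0.006061, so r = 0.072726 = 7.273%.

7.273%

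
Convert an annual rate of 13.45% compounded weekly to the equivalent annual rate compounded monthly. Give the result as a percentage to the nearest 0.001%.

13.508%

EAR = (1 + 0.1345/52)^52 − 1 = 0.143766.
Solve (1 + r/12)^12 = 1.143766: r/12 = 1.143766^(1/12) − 1 = 0.011257, so r = 0.135081 = 13.508%.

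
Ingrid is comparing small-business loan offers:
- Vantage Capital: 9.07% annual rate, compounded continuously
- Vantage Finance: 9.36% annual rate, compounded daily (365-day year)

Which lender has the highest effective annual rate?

Vantage Finance

Vantage Capital: e^0.0907 − 1 = 9.494%
Vantage Finance: (1 + 0.0936/365)^365 − 1 = 9.811%
The highest effective annual rate is Vantage Finance at 9.811%.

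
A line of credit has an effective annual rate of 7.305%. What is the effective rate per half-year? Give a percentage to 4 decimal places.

3.5881%

The per-half-year rate i satisfies (1 + i)^2 = 1 + 0.07305.
i = 1.07305^(1/2) − 1 = 0.0358813 = 3.5881%.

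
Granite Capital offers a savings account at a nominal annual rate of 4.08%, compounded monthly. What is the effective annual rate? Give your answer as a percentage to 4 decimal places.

EAR = (1 + 0.0408/12)^12 − 1.
= (1 + 0.003400)^12 − 1 = 1.041572 − 1 = 4.1572%.

4.1572%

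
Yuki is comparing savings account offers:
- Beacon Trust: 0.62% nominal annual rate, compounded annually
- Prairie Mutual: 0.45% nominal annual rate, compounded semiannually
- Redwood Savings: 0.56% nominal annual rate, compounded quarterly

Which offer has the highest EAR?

Beacon Trust: compounded annually, EAR = 0.620%
Prairie Mutual: (1 + 0.0045/2)^2 − 1 = 0.451%
Redwood Savings: (1 + 0.0056/4)^4 − 1 = 0.561%
The highest effective annual rate is Beacon Trust at 0.620%.

Beacon Trust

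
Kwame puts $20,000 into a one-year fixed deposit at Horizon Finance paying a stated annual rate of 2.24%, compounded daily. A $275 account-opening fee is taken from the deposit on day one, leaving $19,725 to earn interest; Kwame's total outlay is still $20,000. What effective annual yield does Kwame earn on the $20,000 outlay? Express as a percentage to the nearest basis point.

Value after one year: 19,725 × (1 + 0.0224/365)^365 = 19,725 × 1.022652 = $20,171.81.
Effective yield on the $20,000 outlay: 20,171.81 / 20,000 − 1 = 0.008591 = 0.86%.

0.86%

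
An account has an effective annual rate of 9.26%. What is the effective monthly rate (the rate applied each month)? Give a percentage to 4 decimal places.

The per-month rate i satisfies (1 + i)^12 = 1 + 0.0926.
i = 1.0926^(1/12) − 1 = 0.0074073 = 0.7407%.

0.7407%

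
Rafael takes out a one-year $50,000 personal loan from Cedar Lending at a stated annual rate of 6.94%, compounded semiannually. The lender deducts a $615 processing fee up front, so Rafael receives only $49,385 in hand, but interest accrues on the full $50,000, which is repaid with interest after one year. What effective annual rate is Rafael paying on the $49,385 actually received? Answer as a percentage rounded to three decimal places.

Amount owed after one year: 50,000 × (1 + 0.0694/2)^2 = 50,000 × 1.070604 = $53,530.20.
Effective rate on net proceeds: 53,530.20 / 49,385 − 1 = 0.083937 = 8.394%.

8.394%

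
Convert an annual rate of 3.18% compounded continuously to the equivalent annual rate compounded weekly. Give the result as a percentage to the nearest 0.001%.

3.181%

EAR under continuous compounding: e^0.0318 − 1 = 0.032311.
Solve (1 + r/52)^52 = 1.032311: r/52 = 1.032311^(1/52) − 1 = 0.000612, so r = 0.031810 = 3.181%.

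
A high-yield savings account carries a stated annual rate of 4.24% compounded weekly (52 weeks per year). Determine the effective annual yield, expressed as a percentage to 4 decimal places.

EAR = (1 + 0.0424/52)^52 − 1.
= (1 + 0.000815)^52 − 1 = 1.043294 − 1 = 4.3294%.

4.3294%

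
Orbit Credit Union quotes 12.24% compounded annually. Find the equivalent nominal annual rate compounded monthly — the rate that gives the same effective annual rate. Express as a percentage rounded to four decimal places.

11.6027%

Compounded annually, EAR = nominal = 0.122400.
Solve (1 + r/12)^12 = 1.122400: r/12 = 1.122400^(1/12) − 1 = 0.009669, so r = 0.116027 = 11.6027%.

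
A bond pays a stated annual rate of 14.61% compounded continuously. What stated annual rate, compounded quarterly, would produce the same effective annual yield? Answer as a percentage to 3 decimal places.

EAR under continuous compounding: e^0.1461 − 1 = 0.157312.
Solve (1 + r/4)^4 = 1.157312: r/4 = 1.157312^(1/4) − 1 = 0.037200, so r = 0.148801 = 14.880%.

14.880%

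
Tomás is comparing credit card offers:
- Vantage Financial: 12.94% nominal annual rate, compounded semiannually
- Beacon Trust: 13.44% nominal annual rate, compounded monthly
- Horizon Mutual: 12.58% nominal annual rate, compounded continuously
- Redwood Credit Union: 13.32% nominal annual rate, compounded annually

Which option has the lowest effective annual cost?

Redwood Credit Union

Vantage Financial: (1 + 0.1294/2)^2 − 1 = 13.359%
Beacon Trust: (1 + 0.1344/12)^12 − 1 = 14.300%
Horizon Mutual: e^0.1258 − 1 = 13.406%
Redwood Credit Union: compounded annually, EAR = 13.320%
The lowest effective annual rate is Redwood Credit Union at 13.320%.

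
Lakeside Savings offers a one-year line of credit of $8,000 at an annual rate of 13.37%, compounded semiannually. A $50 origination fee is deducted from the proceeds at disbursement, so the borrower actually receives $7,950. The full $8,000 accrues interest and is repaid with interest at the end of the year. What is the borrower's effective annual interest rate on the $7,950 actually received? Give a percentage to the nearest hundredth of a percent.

14.53%

Amount owed after one year: 8,000 × (1 + 0.1337/2)^2 = 8,000 × 1.138169 = $9,105.35.
Effective rate on net proceeds: 9,105.35 / 7,950 − 1 = 0.145327 = 14.53%.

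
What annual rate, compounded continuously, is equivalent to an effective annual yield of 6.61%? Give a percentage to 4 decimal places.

6.4007%

Continuous: nominal r satisfies e^r − 1 = 0.0661.
r = ln(1 + 0.0661) = ln(1.0661) = 0.064007 = 6.4007%.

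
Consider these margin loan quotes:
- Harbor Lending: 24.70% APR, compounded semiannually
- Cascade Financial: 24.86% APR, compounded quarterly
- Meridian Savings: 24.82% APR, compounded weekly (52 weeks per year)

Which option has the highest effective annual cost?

Harbor Lending: (1 + 0.2470/2)^2 − 1 = 26.225%
Cascade Financial: (1 + 0.2486/4)^4 − 1 = 27.275%
Meridian Savings: (1 + 0.2482/52)^52 − 1 = 28.096%
The highest effective annual rate is Meridian Savings at 28.096%.

Meridian Savings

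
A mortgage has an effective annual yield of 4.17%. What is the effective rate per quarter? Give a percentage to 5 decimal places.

The per-quarter rate i satisfies (1 + i)^4 = 1 + 0.0417.
i = 1.0417^(1/4) − 1 = 0.0102658 = 1.02658%.

1.02658%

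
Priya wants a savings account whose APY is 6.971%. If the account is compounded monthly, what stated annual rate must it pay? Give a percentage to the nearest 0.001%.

(1 + r/12)^12 − 1 = 0.06971, so 1 + r/12 = 1.06971^(1/12).
r/12 = 0.005631, so r = 0.067577 = 6.758%.

6.758%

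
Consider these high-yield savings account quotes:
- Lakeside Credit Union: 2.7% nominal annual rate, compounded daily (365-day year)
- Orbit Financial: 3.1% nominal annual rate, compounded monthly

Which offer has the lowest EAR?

Lakeside Credit Union: (1 + 0.027/365)^365 − 1 = 2.737%
Orbit Financial: (1 + 0.031/12)^12 − 1 = 3.144%
The lowest effective annual rate is Lakeside Credit Union at 2.737%.

Lakeside Credit Union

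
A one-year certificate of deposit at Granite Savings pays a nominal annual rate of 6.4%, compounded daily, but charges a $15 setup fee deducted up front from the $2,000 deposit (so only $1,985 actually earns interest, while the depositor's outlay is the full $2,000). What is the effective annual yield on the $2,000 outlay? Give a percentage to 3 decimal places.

5.809%

Value after one year: 1,985 × (1 + 0.064/365)^365 = 1,985 × 1.066086 = $2,116.18.
Effective yield on the $2,000 outlay: 2,116.18 / 2,000 − 1 = 0.058091 = 5.809%.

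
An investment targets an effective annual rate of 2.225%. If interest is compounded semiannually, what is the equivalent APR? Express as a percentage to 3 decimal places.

(1 + r/2)^2 − 1 = 0.02225, so 1 + r/2 = 1.02225^(1/2).
r/2 = 0.011064, so r = 0.022128 = 2.213%.

2.213%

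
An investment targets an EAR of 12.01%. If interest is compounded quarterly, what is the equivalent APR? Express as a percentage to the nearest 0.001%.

11.504%

(1 + r/4)^4 − 1 = 0.1201, so 1 + r/4 = 1.1201^(1/4).
r/4 = 0.028760, so r = 0.115041 = 11.504%.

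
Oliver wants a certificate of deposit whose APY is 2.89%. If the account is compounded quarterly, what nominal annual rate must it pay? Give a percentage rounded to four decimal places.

(1 + r/4)^4 − 1 = 0.0289, so 1 + r/4 = 1.0289^(1/4).
r/4 = 0.007148, so r = 0.028592 = 2.8592%.

2.8592%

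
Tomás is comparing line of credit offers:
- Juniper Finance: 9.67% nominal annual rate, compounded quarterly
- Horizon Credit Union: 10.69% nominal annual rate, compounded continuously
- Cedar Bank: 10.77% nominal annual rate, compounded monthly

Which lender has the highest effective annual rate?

Cedar Bank

Juniper Finance: (1 + 0.0967/4)^4 − 1 = 10.026%
Horizon Credit Union: e^0.1069 − 1 = 11.282%
Cedar Bank: (1 + 0.1077/12)^12 − 1 = 11.318%
The highest effective annual rate is Cedar Bank at 11.318%.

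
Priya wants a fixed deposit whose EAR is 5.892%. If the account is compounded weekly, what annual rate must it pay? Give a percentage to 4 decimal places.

(1 + r/52)^52 − 1 = 0.05892, so 1 + r/52 = 1.05892^(1/52).
r/52 = 0.001102, so r = 0.057281 = 5.7281%.

5.7281%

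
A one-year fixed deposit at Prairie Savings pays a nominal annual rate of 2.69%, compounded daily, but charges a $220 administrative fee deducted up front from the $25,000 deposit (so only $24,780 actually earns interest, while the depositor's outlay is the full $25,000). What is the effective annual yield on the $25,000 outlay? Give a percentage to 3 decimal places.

Value after one year: 24,780 × (1 + 0.0269/365)^365 = 24,780 × 1.027264 = $25,455.60.
Effective yield on the $25,000 outlay: 25,455.60 / 25,000 − 1 = 0.018224 = 1.822%.

1.822%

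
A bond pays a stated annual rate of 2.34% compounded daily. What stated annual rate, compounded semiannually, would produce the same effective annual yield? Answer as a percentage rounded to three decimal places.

EAR = (1 + 0.0234/365)^365 − 1 = 0.023675.
Solve (1 + r/2)^2 = 1.023675: r/2 = 1.023675^(1/2) − 1 = 0.011768, so r = 0.023537 = 2.354%.

2.354%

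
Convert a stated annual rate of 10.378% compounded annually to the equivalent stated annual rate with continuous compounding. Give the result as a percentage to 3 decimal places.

Compounded annually, EAR = nominal = 0.103780.
Equivalent continuous rate: r = ln(1 + 0.103780) = 0.098741 = 9.874%.

9.874%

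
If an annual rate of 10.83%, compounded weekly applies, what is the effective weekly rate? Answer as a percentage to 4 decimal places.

0.2083%

With a nominal annual rate compounded weekly, the periodic rate is the nominal rate divided by 52.
i = 0.1083 / 52 = 0.0020827 = 0.2083%.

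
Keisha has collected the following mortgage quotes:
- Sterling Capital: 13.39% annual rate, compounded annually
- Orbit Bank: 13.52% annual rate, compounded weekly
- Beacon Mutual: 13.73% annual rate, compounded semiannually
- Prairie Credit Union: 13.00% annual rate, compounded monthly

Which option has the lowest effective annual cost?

Sterling Capital

Sterling Capital: compounded annually, EAR = 13.390%
Orbit Bank: (1 + 0.1352/52)^52 − 1 = 14.456%
Beacon Mutual: (1 + 0.1373/2)^2 − 1 = 14.201%
Prairie Credit Union: (1 + 0.1300/12)^12 − 1 = 13.803%
The lowest effective annual rate is Sterling Capital at 13.390%.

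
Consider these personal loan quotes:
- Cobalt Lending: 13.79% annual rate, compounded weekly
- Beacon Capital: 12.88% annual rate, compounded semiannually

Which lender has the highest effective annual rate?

Cobalt Lending

Cobalt Lending: (1 + 0.1379/52)^52 − 1 = 14.765%
Beacon Capital: (1 + 0.1288/2)^2 − 1 = 13.295%
The highest effective annual rate is Cobalt Lending at 14.765%.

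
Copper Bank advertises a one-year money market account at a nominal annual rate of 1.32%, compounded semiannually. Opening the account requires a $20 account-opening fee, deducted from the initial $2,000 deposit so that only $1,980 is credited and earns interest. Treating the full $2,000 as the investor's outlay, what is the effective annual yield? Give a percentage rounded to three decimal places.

Value after one year: 1,980 × (1 + 0.0132/2)^2 = 1,980 × 1.013244 = $2,006.22.
Effective yield on the $2,000 outlay: 2,006.22 / 2,000 − 1 = 0.003111 = 0.311%.

0.311%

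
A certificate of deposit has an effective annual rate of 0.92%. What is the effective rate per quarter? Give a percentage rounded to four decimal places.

The per-quarter rate i satisfies (1 + i)^4 = 1 + 0.0092.
i = 1.0092^(1/4) − 1 = 0.0022921 = 0.2292%.

0.2292%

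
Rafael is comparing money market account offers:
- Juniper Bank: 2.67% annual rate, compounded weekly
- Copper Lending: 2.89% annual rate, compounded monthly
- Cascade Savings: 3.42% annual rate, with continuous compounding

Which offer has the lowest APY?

Juniper Bank

Juniper Bank: (1 + 0.0267/52)^52 − 1 = 2.705%
Copper Lending: (1 + 0.0289/12)^12 − 1 = 2.929%
Cascade Savings: e^0.0342 − 1 = 3.479%
The lowest effective annual rate is Juniper Bank at 2.705%.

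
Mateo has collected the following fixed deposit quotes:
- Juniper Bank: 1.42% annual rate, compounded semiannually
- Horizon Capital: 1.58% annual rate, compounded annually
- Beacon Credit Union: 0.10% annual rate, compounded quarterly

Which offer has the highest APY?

Horizon Capital

Juniper Bank: (1 + 0.0142/2)^2 − 1 = 1.425%
Horizon Capital: compounded annually, EAR = 1.580%
Beacon Credit Union: (1 + 0.0010/4)^4 − 1 = 0.100%
The highest effective annual rate is Horizon Capital at 1.580%.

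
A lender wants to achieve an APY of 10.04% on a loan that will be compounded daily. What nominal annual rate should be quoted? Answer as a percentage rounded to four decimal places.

9.5686%

(1 + r/365)^365 − 1 = 0.1004, so 1 + r/365 = 1.1004^(1/365).
r/365 = 0.000262, so r = 0.095686 = 9.5686%.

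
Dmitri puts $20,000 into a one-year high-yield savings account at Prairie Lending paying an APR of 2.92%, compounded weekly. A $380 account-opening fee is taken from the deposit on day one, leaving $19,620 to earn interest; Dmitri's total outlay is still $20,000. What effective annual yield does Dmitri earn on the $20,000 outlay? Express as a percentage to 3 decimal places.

Value after one year: 19,620 × (1 + 0.0292/52)^52 = 19,620 × 1.029622 = $20,201.18.
Effective yield on the $20,000 outlay: 20,201.18 / 20,000 − 1 = 0.010059 = 1.006%.

1.006%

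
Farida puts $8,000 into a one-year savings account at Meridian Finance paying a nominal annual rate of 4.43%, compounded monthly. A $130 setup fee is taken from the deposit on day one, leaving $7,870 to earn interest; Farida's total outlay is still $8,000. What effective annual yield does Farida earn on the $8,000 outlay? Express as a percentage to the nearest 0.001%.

2.823%

Value after one year: 7,870 × (1 + 0.0443/12)^12 = 7,870 × 1.045211 = $8,225.81.
Effective yield on the $8,000 outlay: 8,225.81 / 8,000 − 1 = 0.028226 = 2.823%.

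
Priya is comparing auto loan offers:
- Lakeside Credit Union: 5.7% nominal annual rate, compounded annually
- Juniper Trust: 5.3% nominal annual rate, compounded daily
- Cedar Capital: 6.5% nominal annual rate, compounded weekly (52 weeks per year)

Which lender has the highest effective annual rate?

Cedar Capital

Lakeside Credit Union: compounded annually, EAR = 5.700%
Juniper Trust: (1 + 0.053/365)^365 − 1 = 5.443%
Cedar Capital: (1 + 0.065/52)^52 − 1 = 6.712%
The highest effective annual rate is Cedar Capital at 6.712%.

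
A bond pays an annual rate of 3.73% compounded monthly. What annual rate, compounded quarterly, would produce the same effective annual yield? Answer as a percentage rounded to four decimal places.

3.7416%

EAR = (1 + 0.0373/12)^12 − 1 = 0.037944.
Solve (1 + r/4)^4 = 1.037944: r/4 = 1.037944^(1/4) − 1 = 0.009354, so r = 0.037416 = 3.7416%.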